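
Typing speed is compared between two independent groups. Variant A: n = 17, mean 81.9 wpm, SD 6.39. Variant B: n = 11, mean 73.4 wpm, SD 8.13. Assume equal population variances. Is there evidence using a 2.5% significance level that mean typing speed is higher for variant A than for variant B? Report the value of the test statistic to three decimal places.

3.090

Let group 1 = variant A, group 2 = variant B. H0: μ_1 = μ_2; H1: μ_1 > μ_2 (two-sample pooled-variance t-test, right-tailed).
s_p² = [(17−1)·6.39² + (11−1)·8.13²]/(17+11−2) = 50.5493
t = (81.9 − 73.4)/√[50.5493·(1/17 + 1/11)] = 3.090
df = n₁ + n₂ − 2 = 26
p-value = P(T ≥ 3.090) ≈ 0.0024
Since p ≈ 0.0024 < α = 0.025, reject H0; the evidence is statistically significant.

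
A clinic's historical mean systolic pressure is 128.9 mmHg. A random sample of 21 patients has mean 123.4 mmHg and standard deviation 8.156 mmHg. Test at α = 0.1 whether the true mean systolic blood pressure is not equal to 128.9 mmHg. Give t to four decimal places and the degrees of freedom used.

H0: μ = 128.9; H1: μ ≠ 128.9 (one-sample t-test, two-sided).
t = (x̄ − μ₀)/(s/√n) = (123.4 − 128.9)/(8.156/√21) = -3.0903
df = n − 1 = 20
Two-sided p-value ≈ 0.006
Since p ≈ 0.006 < α = 0.1, reject H0; the data support H1.

t = -3.0903, df = 20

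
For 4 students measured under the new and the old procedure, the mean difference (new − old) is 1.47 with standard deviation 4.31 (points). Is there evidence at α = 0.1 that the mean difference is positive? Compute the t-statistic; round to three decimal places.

H0: μ_d = 0; H1: μ_d > 0 (paired t-test on the differences, right-tailed).
t = d̄/(s_d/√n) = 1.47/(4.31/√4) = 0.682
df = n − 1 = 3
p-value = P(T ≥ 0.682) ≈ 0.272
Since p ≈ 0.272 > α = 0.1, fail to reject H0; the data do not provide sufficient evidence against H0.

0.682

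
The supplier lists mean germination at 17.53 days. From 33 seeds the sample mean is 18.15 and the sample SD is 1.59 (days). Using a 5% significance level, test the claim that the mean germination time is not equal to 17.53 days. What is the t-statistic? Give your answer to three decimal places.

2.240

H0: μ = 17.53; H1: μ ≠ 17.53 (one-sample t-test, two-sided).
t = (x̄ − μ₀)/(s/√n) = (18.15 − 17.53)/(1.59/√33) = 2.240
df = n − 1 = 32
Two-sided p-value ≈ 0.0322
Since p ≈ 0.0322 < α = 0.05, reject H0; the data support H1.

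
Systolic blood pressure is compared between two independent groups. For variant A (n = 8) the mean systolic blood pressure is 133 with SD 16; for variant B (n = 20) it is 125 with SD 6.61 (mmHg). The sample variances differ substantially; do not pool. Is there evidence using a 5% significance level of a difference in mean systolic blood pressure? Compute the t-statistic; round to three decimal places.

1.368

Let group 1 = variant A, group 2 = variant B. H0: μ_1 = μ_2; H1: μ_1 ≠ μ_2 (Welch's two-sample t-test, two-sided).
t = (x̄_1 − x̄_2)/√(s_1²/n_1 + s_2²/n_2) = (133 − 125)/√(16²/8 + 6.61²/20) = 1.368
Welch–Satterthwaite df ≈ 7.97
Two-sided p-value ≈ 0.209
Since p ≈ 0.209 > α = 0.05, fail to reject H0; the data do not provide sufficient evidence against H0.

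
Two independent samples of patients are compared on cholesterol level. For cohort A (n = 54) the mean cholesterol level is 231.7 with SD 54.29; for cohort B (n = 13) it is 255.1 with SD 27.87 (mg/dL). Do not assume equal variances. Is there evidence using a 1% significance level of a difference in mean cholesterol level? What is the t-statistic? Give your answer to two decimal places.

-2.19

Let group 1 = cohort A, group 2 = cohort B. H0: μ_1 = μ_2; H1: μ_1 ≠ μ_2 (Welch's two-sample t-test, two-sided).
t = (x̄_1 − x̄_2)/√(s_1²/n_1 + s_2²/n_2) = (231.7 − 255.1)/√(54.29²/54 + 27.87²/13) = -2.19
Welch–Satterthwaite df ≈ 36.96
Two-sided p-value ≈ 0.035
Since p ≈ 0.035 > α = 0.01, fail to reject H0; the evidence is not statistically significant.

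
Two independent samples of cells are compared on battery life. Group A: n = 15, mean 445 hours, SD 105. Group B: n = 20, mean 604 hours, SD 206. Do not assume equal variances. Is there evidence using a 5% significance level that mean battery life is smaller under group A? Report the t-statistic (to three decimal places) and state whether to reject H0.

Let group 1 = group A, group 2 = group B. H0: μ_1 = μ_2; H1: μ_1 < μ_2 (Welch's two-sample t-test, left-tailed).
t = (x̄_1 − x̄_2)/√(s_1²/n_1 + s_2²/n_2) = (445 − 604)/√(105²/15 + 206²/20) = -2.975
Welch–Satterthwaite df ≈ 29.62
p-value = P(T ≤ -2.975) ≈ 0.003
Since p ≈ 0.003 < α = 0.05, reject H0; the data support H1.

t = -2.975; reject H0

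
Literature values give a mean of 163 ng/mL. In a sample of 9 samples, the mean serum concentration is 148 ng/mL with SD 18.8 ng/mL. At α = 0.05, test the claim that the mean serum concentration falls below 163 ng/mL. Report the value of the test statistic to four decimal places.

-2.3936

H0: μ = 163; H1: μ < 163 (one-sample t-test, left-tailed).
t = (x̄ − μ₀)/(s/√n) = (148 − 163)/(18.8/√9) = -2.3936
df = n − 1 = 8
p-value = P(T ≤ -2.3936) ≈ 0.022
Since p ≈ 0.022 < α = 0.05, reject H0; the evidence is statistically significant.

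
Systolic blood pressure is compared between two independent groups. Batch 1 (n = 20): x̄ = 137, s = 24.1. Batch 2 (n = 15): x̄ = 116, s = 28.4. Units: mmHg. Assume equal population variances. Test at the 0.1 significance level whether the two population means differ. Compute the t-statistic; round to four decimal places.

Let group 1 = batch 1, group 2 = batch 2. H0: μ_1 = μ_2; H1: μ_1 ≠ μ_2 (two-sample pooled-variance t-test, two-sided).
s_p² = [(20−1)·24.1² + (15−1)·28.4²]/(20+15−2) = 676.583
t = (137 − 116)/√[676.583·(1/20 + 1/15)] = 2.3637
df = n₁ + n₂ − 2 = 33
Two-sided p-value ≈ 0.024
Since p ≈ 0.024 < α = 0.1, reject H0; the data support H1.

2.3637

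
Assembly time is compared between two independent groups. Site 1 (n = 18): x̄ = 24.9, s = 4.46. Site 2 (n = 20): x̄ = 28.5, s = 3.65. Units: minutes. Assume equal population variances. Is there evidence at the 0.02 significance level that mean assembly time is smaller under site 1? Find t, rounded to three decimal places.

-2.734

Let group 1 = site 1, group 2 = site 2. H0: μ_1 = μ_2; H1: μ_1 < μ_2 (two-sample pooled-variance t-test, left-tailed).
s_p² = [(18−1)·4.46² + (20−1)·3.65²]/(18+20−2) = 16.4246
t = (24.9 − 28.5)/√[16.4246·(1/18 + 1/20)] = -2.734
df = n₁ + n₂ − 2 = 36
p-value = P(T ≤ -2.734) ≈ 0.0048
Since p ≈ 0.0048 < α = 0.02, reject H0; the data support H1.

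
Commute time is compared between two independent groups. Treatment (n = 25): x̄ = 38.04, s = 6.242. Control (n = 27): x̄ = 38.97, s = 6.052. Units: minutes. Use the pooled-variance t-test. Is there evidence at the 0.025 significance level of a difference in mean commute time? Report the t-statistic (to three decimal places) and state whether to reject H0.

Let group 1 = treatment, group 2 = control. H0: μ_1 = μ_2; H1: μ_1 ≠ μ_2 (two-sample pooled-variance t-test, two-sided).
s_p² = [(25−1)·6.242² + (27−1)·6.052²]/(25+27−2) = 37.7479
t = (38.04 − 38.97)/√[37.7479·(1/25 + 1/27)] = -0.545
df = n₁ + n₂ − 2 = 50
Two-sided p-value ≈ 0.5879
Since p ≈ 0.5879 > α = 0.025, fail to reject H0; the evidence is not statistically significant.

t = -0.545; fail to reject H0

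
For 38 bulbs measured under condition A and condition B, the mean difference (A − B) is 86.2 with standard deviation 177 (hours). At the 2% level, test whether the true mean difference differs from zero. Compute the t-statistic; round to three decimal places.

H0: μ_d = 0; H1: μ_d ≠ 0 (paired t-test on the differences, two-sided).
t = d̄/(s_d/√n) = 86.2/(177/√38) = 3.002
df = n − 1 = 37
Two-sided p-value ≈ 0.005
Since p ≈ 0.005 < α = 0.02, reject H0; the data support H1.

3.002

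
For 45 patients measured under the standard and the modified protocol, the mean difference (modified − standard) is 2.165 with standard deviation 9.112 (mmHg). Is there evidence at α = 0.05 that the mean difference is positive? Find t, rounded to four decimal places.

1.5939

H0: μ_d = 0; H1: μ_d > 0 (paired t-test on the differences, right-tailed).
t = d̄/(s_d/√n) = 2.165/(9.112/√45) = 1.5939
df = n − 1 = 44
p-value = P(T ≥ 1.5939) ≈ 0.059
Since p ≈ 0.059 > α = 0.05, fail to reject H0; the data do not provide sufficient evidence against H0.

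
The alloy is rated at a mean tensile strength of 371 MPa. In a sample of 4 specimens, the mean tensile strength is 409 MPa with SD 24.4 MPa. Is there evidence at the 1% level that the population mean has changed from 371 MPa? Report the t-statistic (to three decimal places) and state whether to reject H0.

H0: μ = 371; H1: μ ≠ 371 (one-sample t-test, two-sided).
t = (x̄ − μ₀)/(s/√n) = (409 − 371)/(24.4/√4) = 3.115
df = n − 1 = 3
Two-sided p-value ≈ 0.053
Since p ≈ 0.053 > α = 0.01, fail to reject H0; the evidence is not statistically significant.

t = 3.115; fail to reject H0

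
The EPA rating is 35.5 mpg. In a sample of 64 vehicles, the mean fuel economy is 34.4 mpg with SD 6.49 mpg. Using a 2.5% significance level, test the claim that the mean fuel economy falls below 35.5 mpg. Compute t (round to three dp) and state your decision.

H0: μ = 35.5; H1: μ < 35.5 (one-sample t-test, left-tailed).
t = (x̄ − μ₀)/(s/√n) = (34.4 − 35.5)/(6.49/√64) = -1.356
df = n − 1 = 63
p-value = P(T ≤ -1.356) ≈ 0.0900
Since p ≈ 0.0900 > α = 0.025, fail to reject H0; the evidence is not statistically significant.

t = -1.356; fail to reject H0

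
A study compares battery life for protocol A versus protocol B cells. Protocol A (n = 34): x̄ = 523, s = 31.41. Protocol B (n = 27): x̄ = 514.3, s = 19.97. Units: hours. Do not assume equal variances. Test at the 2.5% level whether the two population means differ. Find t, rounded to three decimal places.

Let group 1 = protocol A, group 2 = protocol B. H0: μ_1 = μ_2; H1: μ_1 ≠ μ_2 (Welch's two-sample t-test, two-sided).
t = (x̄_1 − x̄_2)/√(s_1²/n_1 + s_2²/n_2) = (523 − 514.3)/√(31.41²/34 + 19.97²/27) = 1.315
Welch–Satterthwaite df ≈ 56.55
Two-sided p-value ≈ 0.1939
Since p ≈ 0.1939 > α = 0.025, fail to reject H0; the data do not provide sufficient evidence against H0.

1.315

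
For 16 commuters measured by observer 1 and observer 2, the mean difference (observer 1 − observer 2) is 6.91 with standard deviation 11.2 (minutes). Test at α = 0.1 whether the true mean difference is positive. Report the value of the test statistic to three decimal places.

H0: μ_d = 0; H1: μ_d > 0 (paired t-test on the differences, right-tailed).
t = d̄/(s_d/√n) = 6.91/(11.2/√16) = 2.468
df = n − 1 = 15
p-value = P(T ≥ 2.468) ≈ 0.013
Since p ≈ 0.013 < α = 0.1, reject H0; the data support H1.

2.468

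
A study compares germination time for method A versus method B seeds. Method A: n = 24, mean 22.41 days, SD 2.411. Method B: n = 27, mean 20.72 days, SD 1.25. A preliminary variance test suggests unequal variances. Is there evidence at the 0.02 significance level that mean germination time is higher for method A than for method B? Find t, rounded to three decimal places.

Let group 1 = method A, group 2 = method B. H0: μ_1 = μ_2; H1: μ_1 > μ_2 (Welch's two-sample t-test, right-tailed).
t = (x̄_1 − x̄_2)/√(s_1²/n_1 + s_2²/n_2) = (22.41 − 20.72)/√(2.411²/24 + 1.25²/27) = 3.085
Welch–Satterthwaite df ≈ 33.61
p-value = P(T ≥ 3.085) ≈ 0.0020
Since p ≈ 0.0020 < α = 0.02, reject H0; the data support H1.

3.085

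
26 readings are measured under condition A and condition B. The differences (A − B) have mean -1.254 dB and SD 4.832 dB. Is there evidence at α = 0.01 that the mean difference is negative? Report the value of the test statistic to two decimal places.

H0: μ_d = 0; H1: μ_d < 0 (paired t-test on the differences, left-tailed).
t = d̄/(s_d/√n) = -1.254/(4.832/√26) = -1.32
df = n − 1 = 25
p-value = P(T ≤ -1.32) ≈ 0.0989
Since p ≈ 0.0989 > α = 0.01, fail to reject H0; the evidence is not statistically significant.

-1.32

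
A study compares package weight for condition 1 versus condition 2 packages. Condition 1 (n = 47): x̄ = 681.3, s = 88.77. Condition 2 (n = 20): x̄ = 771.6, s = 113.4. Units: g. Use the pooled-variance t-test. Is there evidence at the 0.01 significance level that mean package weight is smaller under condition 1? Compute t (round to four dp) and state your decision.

t = -3.5006; reject H0

Let group 1 = condition 1, group 2 = condition 2. H0: μ_1 = μ_2; H1: μ_1 < μ_2 (two-sample pooled-variance t-test, left-tailed).
s_p² = [(47−1)·88.77² + (20−1)·113.4²]/(47+20−2) = 9335.64
t = (681.3 − 771.6)/√[9335.64·(1/47 + 1/20)] = -3.5006
df = n₁ + n₂ − 2 = 65
p-value = P(T ≤ -3.5006) ≈ 0.0004
Since p ≈ 0.0004 < α = 0.01, reject H0; the evidence is statistically significant.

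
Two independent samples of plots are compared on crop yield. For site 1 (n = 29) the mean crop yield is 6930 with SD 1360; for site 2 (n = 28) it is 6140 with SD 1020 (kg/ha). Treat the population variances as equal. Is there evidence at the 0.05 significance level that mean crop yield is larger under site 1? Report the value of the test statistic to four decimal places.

Let group 1 = site 1, group 2 = site 2. H0: μ_1 = μ_2; H1: μ_1 > μ_2 (two-sample pooled-variance t-test, right-tailed).
s_p² = [(29−1)·1360² + (28−1)·1020²]/(29+28−2) = 1452360
t = (6930 − 6140)/√[1452360·(1/29 + 1/28)] = 2.4742
df = n₁ + n₂ − 2 = 55
p-value = P(T ≥ 2.4742) ≈ 0.008
Since p ≈ 0.008 < α = 0.05, reject H0; the data support H1.

2.4742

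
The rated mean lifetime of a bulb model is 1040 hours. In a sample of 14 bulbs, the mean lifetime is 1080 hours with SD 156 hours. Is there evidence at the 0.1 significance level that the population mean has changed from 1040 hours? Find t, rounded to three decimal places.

0.959

H0: μ = 1040; H1: μ ≠ 1040 (one-sample t-test, two-sided).
t = (x̄ − μ₀)/(s/√n) = (1080 − 1040)/(156/√14) = 0.959
df = n − 1 = 13
Two-sided p-value ≈ 0.355
Since p ≈ 0.355 > α = 0.1, fail to reject H0; the evidence is not statistically significant.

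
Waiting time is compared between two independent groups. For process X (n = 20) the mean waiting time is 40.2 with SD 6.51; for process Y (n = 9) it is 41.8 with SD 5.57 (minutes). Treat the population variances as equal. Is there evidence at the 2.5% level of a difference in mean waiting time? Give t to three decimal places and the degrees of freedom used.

t = -0.638, df = 27

Let group 1 = process X, group 2 = process Y. H0: μ_1 = μ_2; H1: μ_1 ≠ μ_2 (two-sample pooled-variance t-test, two-sided).
s_p² = [(20−1)·6.51² + (9−1)·5.57²]/(20+9−2) = 39.0156
t = (40.2 − 41.8)/√[39.0156·(1/20 + 1/9)] = -0.638
df = n₁ + n₂ − 2 = 27
Two-sided p-value ≈ 0.529
Since p ≈ 0.529 > α = 0.025, fail to reject H0; the evidence is not statistically significant.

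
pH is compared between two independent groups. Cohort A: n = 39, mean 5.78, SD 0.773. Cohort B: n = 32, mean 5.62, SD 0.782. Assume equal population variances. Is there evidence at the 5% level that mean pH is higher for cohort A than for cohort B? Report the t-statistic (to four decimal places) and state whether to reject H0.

Let group 1 = cohort A, group 2 = cohort B. H0: μ_1 = μ_2; H1: μ_1 > μ_2 (two-sample pooled-variance t-test, right-tailed).
s_p² = [(39−1)·0.773² + (32−1)·0.782²]/(39+32−2) = 0.603817
t = (5.78 − 5.62)/√[0.603817·(1/39 + 1/32)] = 0.8633
df = n₁ + n₂ − 2 = 69
p-value = P(T ≥ 0.8633) ≈ 0.195
Since p ≈ 0.195 > α = 0.05, fail to reject H0; the evidence is not statistically significant.

t = 0.8633; fail to reject H0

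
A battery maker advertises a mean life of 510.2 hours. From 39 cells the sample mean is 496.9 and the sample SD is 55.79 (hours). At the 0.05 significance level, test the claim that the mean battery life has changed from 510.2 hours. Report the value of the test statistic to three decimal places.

H0: μ = 510.2; H1: μ ≠ 510.2 (one-sample t-test, two-sided).
t = (x̄ − μ₀)/(s/√n) = (496.9 − 510.2)/(55.79/√39) = -1.489
df = n − 1 = 38
Two-sided p-value ≈ 0.1448
Since p ≈ 0.1448 > α = 0.05, fail to reject H0; the data do not provide sufficient evidence against H0.

-1.489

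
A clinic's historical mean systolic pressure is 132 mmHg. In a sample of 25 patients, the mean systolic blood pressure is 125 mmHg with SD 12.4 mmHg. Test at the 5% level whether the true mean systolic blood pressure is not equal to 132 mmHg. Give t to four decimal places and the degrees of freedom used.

H0: μ = 132; H1: μ ≠ 132 (one-sample t-test, two-sided).
t = (x̄ − μ₀)/(s/√n) = (125 − 132)/(12.4/√25) = -2.8226
df = n − 1 = 24
Two-sided p-value ≈ 0.0094
Since p ≈ 0.0094 < α = 0.05, reject H0; the evidence is statistically significant.

t = -2.8226, df = 24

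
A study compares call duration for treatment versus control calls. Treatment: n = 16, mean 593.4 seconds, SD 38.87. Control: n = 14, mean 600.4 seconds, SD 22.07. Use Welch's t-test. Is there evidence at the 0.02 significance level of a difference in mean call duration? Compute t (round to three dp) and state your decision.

t = -0.616; fail to reject H0

Let group 1 = treatment, group 2 = control. H0: μ_1 = μ_2; H1: μ_1 ≠ μ_2 (Welch's two-sample t-test, two-sided).
t = (x̄_1 − x̄_2)/√(s_1²/n_1 + s_2²/n_2) = (593.4 − 600.4)/√(38.87²/16 + 22.07²/14) = -0.616
Welch–Satterthwaite df ≈ 24.29
Two-sided p-value ≈ 0.5438
Since p ≈ 0.5438 > α = 0.02, fail to reject H0; the evidence is not statistically significant.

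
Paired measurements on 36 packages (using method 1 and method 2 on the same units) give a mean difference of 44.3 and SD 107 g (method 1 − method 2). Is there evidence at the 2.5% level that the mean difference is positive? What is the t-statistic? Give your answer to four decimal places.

H0: μ_d = 0; H1: μ_d > 0 (paired t-test on the differences, right-tailed).
t = d̄/(s_d/√n) = 44.3/(107/√36) = 2.4841
df = n − 1 = 35
p-value = P(T ≥ 2.4841) ≈ 0.009
Since p ≈ 0.009 < α = 0.025, reject H0; the evidence is statistically significant.

2.4841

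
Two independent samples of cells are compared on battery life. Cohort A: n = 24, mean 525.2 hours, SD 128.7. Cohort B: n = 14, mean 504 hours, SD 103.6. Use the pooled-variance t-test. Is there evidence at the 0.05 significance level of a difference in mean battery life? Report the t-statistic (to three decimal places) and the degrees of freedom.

Let group 1 = cohort A, group 2 = cohort B. H0: μ_1 = μ_2; H1: μ_1 ≠ μ_2 (two-sample pooled-variance t-test, two-sided).
s_p² = [(24−1)·128.7² + (14−1)·103.6²]/(24+14−2) = 14458.1
t = (525.2 − 504)/√[14458.1·(1/24 + 1/14)] = 0.524
df = n₁ + n₂ − 2 = 36
Two-sided p-value ≈ 0.6033
Since p ≈ 0.6033 > α = 0.05, fail to reject H0; the data do not provide sufficient evidence against H0.

t = 0.524, df = 36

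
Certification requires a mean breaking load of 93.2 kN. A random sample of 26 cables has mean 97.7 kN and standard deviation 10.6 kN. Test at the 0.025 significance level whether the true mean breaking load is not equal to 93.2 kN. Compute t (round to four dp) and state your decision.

H0: μ = 93.2; H1: μ ≠ 93.2 (one-sample t-test, two-sided).
t = (x̄ − μ₀)/(s/√n) = (97.7 − 93.2)/(10.6/√26) = 2.1647
df = n − 1 = 25
Two-sided p-value ≈ 0.0402
Since p ≈ 0.0402 > α = 0.025, fail to reject H0; the data do not provide sufficient evidence against H0.

t = 2.1647; fail to reject H0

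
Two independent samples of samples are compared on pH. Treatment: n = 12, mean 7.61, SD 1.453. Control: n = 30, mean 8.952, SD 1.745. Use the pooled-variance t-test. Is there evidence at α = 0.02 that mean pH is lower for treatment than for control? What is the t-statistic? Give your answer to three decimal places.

-2.353

Let group 1 = treatment, group 2 = control. H0: μ_1 = μ_2; H1: μ_1 < μ_2 (two-sample pooled-variance t-test, left-tailed).
s_p² = [(12−1)·1.453² + (30−1)·1.745²]/(12+30−2) = 2.78823
t = (7.61 − 8.952)/√[2.78823·(1/12 + 1/30)] = -2.353
df = n₁ + n₂ − 2 = 40
p-value = P(T ≤ -2.353) ≈ 0.012
Since p ≈ 0.012 < α = 0.02, reject H0; the evidence is statistically significant.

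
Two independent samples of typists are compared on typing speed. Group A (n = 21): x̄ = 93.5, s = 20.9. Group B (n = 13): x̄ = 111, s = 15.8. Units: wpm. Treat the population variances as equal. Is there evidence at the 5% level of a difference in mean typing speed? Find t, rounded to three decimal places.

Let group 1 = group A, group 2 = group B. H0: μ_1 = μ_2; H1: μ_1 ≠ μ_2 (two-sample pooled-variance t-test, two-sided).
s_p² = [(21−1)·20.9² + (13−1)·15.8²]/(21+13−2) = 366.621
t = (93.5 − 111)/√[366.621·(1/21 + 1/13)] = -2.590
df = n₁ + n₂ − 2 = 32
Two-sided p-value ≈ 0.014
Since p ≈ 0.014 < α = 0.05, reject H0; the evidence is statistically significant.

-2.590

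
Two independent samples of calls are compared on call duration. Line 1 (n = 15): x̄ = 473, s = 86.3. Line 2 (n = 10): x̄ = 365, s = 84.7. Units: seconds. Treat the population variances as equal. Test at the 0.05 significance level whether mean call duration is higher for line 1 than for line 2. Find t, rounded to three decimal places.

3.088

Let group 1 = line 1, group 2 = line 2. H0: μ_1 = μ_2; H1: μ_1 > μ_2 (two-sample pooled-variance t-test, right-tailed).
s_p² = [(15−1)·86.3² + (10−1)·84.7²]/(15+10−2) = 7340.63
t = (473 − 365)/√[7340.63·(1/15 + 1/10)] = 3.088
df = n₁ + n₂ − 2 = 23
p-value = P(T ≥ 3.088) ≈ 0.0026
Since p ≈ 0.0026 < α = 0.05, reject H0; the data support H1.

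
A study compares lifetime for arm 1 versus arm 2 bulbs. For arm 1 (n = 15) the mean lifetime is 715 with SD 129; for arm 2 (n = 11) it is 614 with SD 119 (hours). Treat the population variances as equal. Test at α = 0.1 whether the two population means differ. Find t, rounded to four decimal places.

Let group 1 = arm 1, group 2 = arm 2. H0: μ_1 = μ_2; H1: μ_1 ≠ μ_2 (two-sample pooled-variance t-test, two-sided).
s_p² = [(15−1)·129² + (11−1)·119²]/(15+11−2) = 15607.7
t = (715 − 614)/√[15607.7·(1/15 + 1/11)] = 2.0366
df = n₁ + n₂ − 2 = 24
Two-sided p-value ≈ 0.053
Since p ≈ 0.053 < α = 0.1, reject H0; the data support H1.

2.0366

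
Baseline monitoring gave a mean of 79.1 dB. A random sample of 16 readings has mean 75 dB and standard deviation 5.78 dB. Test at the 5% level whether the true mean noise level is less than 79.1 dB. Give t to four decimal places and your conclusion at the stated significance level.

H0: μ = 79.1; H1: μ < 79.1 (one-sample t-test, left-tailed).
t = (x̄ − μ₀)/(s/√n) = (75 − 79.1)/(5.78/√16) = -2.8374
df = n − 1 = 15
p-value = P(T ≤ -2.8374) ≈ 0.006
Since p ≈ 0.006 < α = 0.05, reject H0; the evidence is statistically significant.

t = -2.8374; reject H0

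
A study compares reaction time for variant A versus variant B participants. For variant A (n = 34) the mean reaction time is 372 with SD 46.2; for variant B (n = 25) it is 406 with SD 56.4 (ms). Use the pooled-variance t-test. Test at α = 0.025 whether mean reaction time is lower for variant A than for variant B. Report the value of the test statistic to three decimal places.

-2.543

Let group 1 = variant A, group 2 = variant B. H0: μ_1 = μ_2; H1: μ_1 < μ_2 (two-sample pooled-variance t-test, left-tailed).
s_p² = [(34−1)·46.2² + (25−1)·56.4²]/(34+25−2) = 2575.08
t = (372 − 406)/√[2575.08·(1/34 + 1/25)] = -2.543
df = n₁ + n₂ − 2 = 57
p-value = P(T ≤ -2.543) ≈ 0.0069
Since p ≈ 0.0069 < α = 0.025, reject H0; the data support H1.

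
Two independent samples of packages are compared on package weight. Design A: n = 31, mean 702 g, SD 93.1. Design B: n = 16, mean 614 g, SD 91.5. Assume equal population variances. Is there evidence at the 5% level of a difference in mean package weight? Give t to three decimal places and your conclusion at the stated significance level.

Let group 1 = design A, group 2 = design B. H0: μ_1 = μ_2; H1: μ_1 ≠ μ_2 (two-sample pooled-variance t-test, two-sided).
s_p² = [(31−1)·93.1² + (16−1)·91.5²]/(31+16−2) = 8569.16
t = (702 − 614)/√[8569.16·(1/31 + 1/16)] = 3.088
df = n₁ + n₂ − 2 = 45
Two-sided p-value ≈ 0.003
Since p ≈ 0.003 < α = 0.05, reject H0; the evidence is statistically significant.

t = 3.088; reject H0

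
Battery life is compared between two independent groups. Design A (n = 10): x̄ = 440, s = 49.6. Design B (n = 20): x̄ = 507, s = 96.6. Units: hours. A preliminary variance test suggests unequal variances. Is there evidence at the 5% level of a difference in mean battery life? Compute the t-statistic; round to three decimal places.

-2.510

Let group 1 = design A, group 2 = design B. H0: μ_1 = μ_2; H1: μ_1 ≠ μ_2 (Welch's two-sample t-test, two-sided).
t = (x̄_1 − x̄_2)/√(s_1²/n_1 + s_2²/n_2) = (440 − 507)/√(49.6²/10 + 96.6²/20) = -2.510
Welch–Satterthwaite df ≈ 27.93
Two-sided p-value ≈ 0.0182
Since p ≈ 0.0182 < α = 0.05, reject H0; the data support H1.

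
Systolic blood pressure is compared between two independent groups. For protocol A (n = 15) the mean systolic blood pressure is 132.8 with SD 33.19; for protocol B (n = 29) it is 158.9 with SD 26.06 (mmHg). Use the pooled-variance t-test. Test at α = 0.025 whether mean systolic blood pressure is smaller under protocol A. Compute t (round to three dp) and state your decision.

Let group 1 = protocol A, group 2 = protocol B. H0: μ_1 = μ_2; H1: μ_1 < μ_2 (two-sample pooled-variance t-test, left-tailed).
s_p² = [(15−1)·33.19² + (29−1)·26.06²]/(15+29−2) = 819.941
t = (132.8 − 158.9)/√[819.941·(1/15 + 1/29)] = -2.866
df = n₁ + n₂ − 2 = 42
p-value = P(T ≤ -2.866) ≈ 0.003
Since p ≈ 0.003 < α = 0.025, reject H0; the data support H1.

t = -2.866; reject H0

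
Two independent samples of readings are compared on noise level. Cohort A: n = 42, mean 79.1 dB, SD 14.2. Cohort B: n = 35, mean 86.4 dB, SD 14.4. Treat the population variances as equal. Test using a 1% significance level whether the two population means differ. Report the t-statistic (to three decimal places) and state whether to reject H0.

t = -2.232; fail to reject H0

Let group 1 = cohort A, group 2 = cohort B. H0: μ_1 = μ_2; H1: μ_1 ≠ μ_2 (two-sample pooled-variance t-test, two-sided).
s_p² = [(42−1)·14.2² + (35−1)·14.4²]/(42+35−2) = 204.233
t = (79.1 − 86.4)/√[204.233·(1/42 + 1/35)] = -2.232
df = n₁ + n₂ − 2 = 75
Two-sided p-value ≈ 0.029
Since p ≈ 0.029 > α = 0.01, fail to reject H0; the data do not provide sufficient evidence against H0.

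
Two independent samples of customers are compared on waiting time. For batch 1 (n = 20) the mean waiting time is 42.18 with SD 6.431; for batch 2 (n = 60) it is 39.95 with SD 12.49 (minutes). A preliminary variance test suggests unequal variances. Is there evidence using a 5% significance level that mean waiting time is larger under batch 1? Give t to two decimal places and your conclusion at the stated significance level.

t = 1.03; fail to reject H0

Let group 1 = batch 1, group 2 = batch 2. H0: μ_1 = μ_2; H1: μ_1 > μ_2 (Welch's two-sample t-test, right-tailed).
t = (x̄_1 − x̄_2)/√(s_1²/n_1 + s_2²/n_2) = (42.18 − 39.95)/√(6.431²/20 + 12.49²/60) = 1.03
Welch–Satterthwaite df ≈ 64.15
p-value = P(T ≥ 1.03) ≈ 0.1529
Since p ≈ 0.1529 > α = 0.05, fail to reject H0; the data do not provide sufficient evidence against H0.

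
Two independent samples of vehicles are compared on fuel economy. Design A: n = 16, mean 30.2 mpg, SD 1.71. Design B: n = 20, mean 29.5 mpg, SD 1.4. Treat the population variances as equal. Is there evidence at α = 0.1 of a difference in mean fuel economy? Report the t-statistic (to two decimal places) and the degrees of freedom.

t = 1.35, df = 34

Let group 1 = design A, group 2 = design B. H0: μ_1 = μ_2; H1: μ_1 ≠ μ_2 (two-sample pooled-variance t-test, two-sided).
s_p² = [(16−1)·1.71² + (20−1)·1.4²]/(16+20−2) = 2.38534
t = (30.2 − 29.5)/√[2.38534·(1/16 + 1/20)] = 1.35
df = n₁ + n₂ − 2 = 34
Two-sided p-value ≈ 0.1855
Since p ≈ 0.1855 > α = 0.1, fail to reject H0; the data do not provide sufficient evidence against H0.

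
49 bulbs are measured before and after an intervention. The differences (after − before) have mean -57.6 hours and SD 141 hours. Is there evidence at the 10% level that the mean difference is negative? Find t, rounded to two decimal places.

-2.86

H0: μ_d = 0; H1: μ_d < 0 (paired t-test on the differences, left-tailed).
t = d̄/(s_d/√n) = -57.6/(141/√49) = -2.86
df = n − 1 = 48
p-value = P(T ≤ -2.86) ≈ 0.0031
Since p ≈ 0.0031 < α = 0.1, reject H0; the data support H1.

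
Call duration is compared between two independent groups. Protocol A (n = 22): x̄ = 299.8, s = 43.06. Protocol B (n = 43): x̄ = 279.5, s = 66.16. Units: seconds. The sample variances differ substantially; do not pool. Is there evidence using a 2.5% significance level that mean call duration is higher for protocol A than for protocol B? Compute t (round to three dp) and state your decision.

Let group 1 = protocol A, group 2 = protocol B. H0: μ_1 = μ_2; H1: μ_1 > μ_2 (Welch's two-sample t-test, right-tailed).
t = (x̄_1 − x̄_2)/√(s_1²/n_1 + s_2²/n_2) = (299.8 − 279.5)/√(43.06²/22 + 66.16²/43) = 1.488
Welch–Satterthwaite df ≈ 59.19
p-value = P(T ≥ 1.488) ≈ 0.071
Since p ≈ 0.071 > α = 0.025, fail to reject H0; the data do not provide sufficient evidence against H0.

t = 1.488; fail to reject H0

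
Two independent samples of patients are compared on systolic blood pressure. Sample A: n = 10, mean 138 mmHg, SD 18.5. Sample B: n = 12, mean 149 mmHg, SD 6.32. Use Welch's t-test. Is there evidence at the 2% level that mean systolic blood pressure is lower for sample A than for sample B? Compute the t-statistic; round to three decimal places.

Let group 1 = sample A, group 2 = sample B. H0: μ_1 = μ_2; H1: μ_1 < μ_2 (Welch's two-sample t-test, left-tailed).
t = (x̄_1 − x̄_2)/√(s_1²/n_1 + s_2²/n_2) = (138 − 149)/√(18.5²/10 + 6.32²/12) = -1.795
Welch–Satterthwaite df ≈ 10.75
p-value = P(T ≤ -1.795) ≈ 0.0504
Since p ≈ 0.0504 > α = 0.02, fail to reject H0; the evidence is not statistically significant.

-1.795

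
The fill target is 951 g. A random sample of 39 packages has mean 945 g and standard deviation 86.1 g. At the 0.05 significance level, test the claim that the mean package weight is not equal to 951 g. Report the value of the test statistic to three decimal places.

H0: μ = 951; H1: μ ≠ 951 (one-sample t-test, two-sided).
t = (x̄ − μ₀)/(s/√n) = (945 − 951)/(86.1/√39) = -0.435
df = n − 1 = 38
Two-sided p-value ≈ 0.6659
Since p ≈ 0.6659 > α = 0.05, fail to reject H0; the data do not provide sufficient evidence against H0.

-0.435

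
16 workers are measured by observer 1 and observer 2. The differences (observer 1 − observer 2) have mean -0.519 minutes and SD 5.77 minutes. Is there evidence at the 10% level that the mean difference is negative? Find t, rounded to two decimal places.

H0: μ_d = 0; H1: μ_d < 0 (paired t-test on the differences, left-tailed).
t = d̄/(s_d/√n) = -0.519/(5.77/√16) = -0.36
df = n − 1 = 15
p-value = P(T ≤ -0.36) ≈ 0.362
Since p ≈ 0.362 > α = 0.1, fail to reject H0; the evidence is not statistically significant.

-0.36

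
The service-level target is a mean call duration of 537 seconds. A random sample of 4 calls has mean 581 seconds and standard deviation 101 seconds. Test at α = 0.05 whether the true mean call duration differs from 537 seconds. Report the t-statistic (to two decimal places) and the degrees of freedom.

t = 0.87, df = 3

H0: μ = 537; H1: μ ≠ 537 (one-sample t-test, two-sided).
t = (x̄ − μ₀)/(s/√n) = (581 − 537)/(101/√4) = 0.87
df = n − 1 = 3
Two-sided p-value ≈ 0.4477
Since p ≈ 0.4477 > α = 0.05, fail to reject H0; the evidence is not statistically significant.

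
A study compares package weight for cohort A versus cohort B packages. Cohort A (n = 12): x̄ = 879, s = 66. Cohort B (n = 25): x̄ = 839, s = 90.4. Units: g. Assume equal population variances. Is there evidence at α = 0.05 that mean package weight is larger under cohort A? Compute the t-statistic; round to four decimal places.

1.3640

Let group 1 = cohort A, group 2 = cohort B. H0: μ_1 = μ_2; H1: μ_1 > μ_2 (two-sample pooled-variance t-test, right-tailed).
s_p² = [(12−1)·66² + (25−1)·90.4²]/(12+25−2) = 6972.8
t = (879 − 839)/√[6972.8·(1/12 + 1/25)] = 1.3640
df = n₁ + n₂ − 2 = 35
p-value = P(T ≥ 1.3640) ≈ 0.0906
Since p ≈ 0.0906 > α = 0.05, fail to reject H0; the data do not provide sufficient evidence against H0.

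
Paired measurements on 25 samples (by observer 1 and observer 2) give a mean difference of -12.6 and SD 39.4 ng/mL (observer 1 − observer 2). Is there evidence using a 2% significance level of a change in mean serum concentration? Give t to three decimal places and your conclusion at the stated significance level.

H0: μ_d = 0; H1: μ_d ≠ 0 (paired t-test on the differences, two-sided).
t = d̄/(s_d/√n) = -12.6/(39.4/√25) = -1.599
df = n − 1 = 24
Two-sided p-value ≈ 0.1229
Since p ≈ 0.1229 > α = 0.02, fail to reject H0; the data do not provide sufficient evidence against H0.

t = -1.599; fail to reject H0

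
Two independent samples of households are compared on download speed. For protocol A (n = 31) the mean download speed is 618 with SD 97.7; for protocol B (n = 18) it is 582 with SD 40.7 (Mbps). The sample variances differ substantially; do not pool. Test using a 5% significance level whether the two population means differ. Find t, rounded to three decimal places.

1.800

Let group 1 = protocol A, group 2 = protocol B. H0: μ_1 = μ_2; H1: μ_1 ≠ μ_2 (Welch's two-sample t-test, two-sided).
t = (x̄_1 − x̄_2)/√(s_1²/n_1 + s_2²/n_2) = (618 − 582)/√(97.7²/31 + 40.7²/18) = 1.800
Welch–Satterthwaite df ≈ 43.72
Two-sided p-value ≈ 0.079
Since p ≈ 0.079 > α = 0.05, fail to reject H0; the evidence is not statistically significant.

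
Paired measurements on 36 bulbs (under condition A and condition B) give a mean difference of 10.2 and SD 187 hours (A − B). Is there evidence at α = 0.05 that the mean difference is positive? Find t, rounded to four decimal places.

0.3273

H0: μ_d = 0; H1: μ_d > 0 (paired t-test on the differences, right-tailed).
t = d̄/(s_d/√n) = 10.2/(187/√36) = 0.3273
df = n − 1 = 35
p-value = P(T ≥ 0.3273) ≈ 0.373
Since p ≈ 0.373 > α = 0.05, fail to reject H0; the evidence is not statistically significant.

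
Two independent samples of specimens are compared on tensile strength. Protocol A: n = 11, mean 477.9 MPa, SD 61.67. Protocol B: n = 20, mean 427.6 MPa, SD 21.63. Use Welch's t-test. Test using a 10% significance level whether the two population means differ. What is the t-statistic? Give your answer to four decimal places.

2.6180

Let group 1 = protocol A, group 2 = protocol B. H0: μ_1 = μ_2; H1: μ_1 ≠ μ_2 (Welch's two-sample t-test, two-sided).
t = (x̄_1 − x̄_2)/√(s_1²/n_1 + s_2²/n_2) = (477.9 − 427.6)/√(61.67²/11 + 21.63²/20) = 2.6180
Welch–Satterthwaite df ≈ 11.37
Two-sided p-value ≈ 0.0233
Since p ≈ 0.0233 < α = 0.1, reject H0; the evidence is statistically significant.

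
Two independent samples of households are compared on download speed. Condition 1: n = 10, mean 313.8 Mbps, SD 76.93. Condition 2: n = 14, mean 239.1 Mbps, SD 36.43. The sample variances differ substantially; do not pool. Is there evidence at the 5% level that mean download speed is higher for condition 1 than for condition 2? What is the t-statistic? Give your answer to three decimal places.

2.851

Let group 1 = condition 1, group 2 = condition 2. H0: μ_1 = μ_2; H1: μ_1 > μ_2 (Welch's two-sample t-test, right-tailed).
t = (x̄_1 − x̄_2)/√(s_1²/n_1 + s_2²/n_2) = (313.8 − 239.1)/√(76.93²/10 + 36.43²/14) = 2.851
Welch–Satterthwaite df ≈ 11.90
p-value = P(T ≥ 2.851) ≈ 0.0074
Since p ≈ 0.0074 < α = 0.05, reject H0; the data support H1.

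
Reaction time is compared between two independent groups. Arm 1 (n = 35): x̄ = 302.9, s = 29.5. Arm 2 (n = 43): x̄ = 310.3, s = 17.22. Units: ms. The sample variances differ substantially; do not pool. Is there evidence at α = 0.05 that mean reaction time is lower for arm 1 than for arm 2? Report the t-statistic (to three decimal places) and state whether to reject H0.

Let group 1 = arm 1, group 2 = arm 2. H0: μ_1 = μ_2; H1: μ_1 < μ_2 (Welch's two-sample t-test, left-tailed).
t = (x̄_1 − x̄_2)/√(s_1²/n_1 + s_2²/n_2) = (302.9 − 310.3)/√(29.5²/35 + 17.22²/43) = -1.313
Welch–Satterthwaite df ≈ 52.22
p-value = P(T ≤ -1.313) ≈ 0.097
Since p ≈ 0.097 > α = 0.05, fail to reject H0; the evidence is not statistically significant.

t = -1.313; fail to reject H0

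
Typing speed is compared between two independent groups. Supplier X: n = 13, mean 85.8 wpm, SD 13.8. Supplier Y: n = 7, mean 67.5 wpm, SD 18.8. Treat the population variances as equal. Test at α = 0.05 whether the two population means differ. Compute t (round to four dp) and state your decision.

Let group 1 = supplier X, group 2 = supplier Y. H0: μ_1 = μ_2; H1: μ_1 ≠ μ_2 (two-sample pooled-variance t-test, two-sided).
s_p² = [(13−1)·13.8² + (7−1)·18.8²]/(13+7−2) = 244.773
t = (85.8 − 67.5)/√[244.773·(1/13 + 1/7)] = 2.4950
df = n₁ + n₂ − 2 = 18
Two-sided p-value ≈ 0.023
Since p ≈ 0.023 < α = 0.05, reject H0; the evidence is statistically significant.

t = 2.4950; reject H0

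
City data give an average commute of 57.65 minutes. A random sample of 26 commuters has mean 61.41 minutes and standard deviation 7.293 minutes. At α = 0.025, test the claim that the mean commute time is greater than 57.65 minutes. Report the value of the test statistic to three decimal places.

H0: μ = 57.65; H1: μ > 57.65 (one-sample t-test, right-tailed).
t = (x̄ − μ₀)/(s/√n) = (61.41 − 57.65)/(7.293/√26) = 2.629
df = n − 1 = 25
p-value = P(T ≥ 2.629) ≈ 0.0072
Since p ≈ 0.0072 < α = 0.025, reject H0; the evidence is statistically significant.

2.629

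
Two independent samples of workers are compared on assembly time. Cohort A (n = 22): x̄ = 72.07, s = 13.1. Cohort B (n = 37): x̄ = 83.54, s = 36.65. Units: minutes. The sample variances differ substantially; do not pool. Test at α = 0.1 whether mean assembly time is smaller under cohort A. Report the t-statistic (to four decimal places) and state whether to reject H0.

t = -1.7271; reject H0

Let group 1 = cohort A, group 2 = cohort B. H0: μ_1 = μ_2; H1: μ_1 < μ_2 (Welch's two-sample t-test, left-tailed).
t = (x̄_1 − x̄_2)/√(s_1²/n_1 + s_2²/n_2) = (72.07 − 83.54)/√(13.1²/22 + 36.65²/37) = -1.7271
Welch–Satterthwaite df ≈ 49.24
p-value = P(T ≤ -1.7271) ≈ 0.045
Since p ≈ 0.045 < α = 0.1, reject H0; the evidence is statistically significant.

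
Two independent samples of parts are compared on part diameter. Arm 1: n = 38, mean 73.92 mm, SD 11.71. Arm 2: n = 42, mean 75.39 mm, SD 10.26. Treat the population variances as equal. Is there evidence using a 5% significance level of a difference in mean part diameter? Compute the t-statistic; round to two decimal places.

-0.60

Let group 1 = arm 1, group 2 = arm 2. H0: μ_1 = μ_2; H1: μ_1 ≠ μ_2 (two-sample pooled-variance t-test, two-sided).
s_p² = [(38−1)·11.71² + (42−1)·10.26²]/(38+42−2) = 120.379
t = (73.92 − 75.39)/√[120.379·(1/38 + 1/42)] = -0.60
df = n₁ + n₂ − 2 = 78
Two-sided p-value ≈ 0.551
Since p ≈ 0.551 > α = 0.05, fail to reject H0; the data do not provide sufficient evidence against H0.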